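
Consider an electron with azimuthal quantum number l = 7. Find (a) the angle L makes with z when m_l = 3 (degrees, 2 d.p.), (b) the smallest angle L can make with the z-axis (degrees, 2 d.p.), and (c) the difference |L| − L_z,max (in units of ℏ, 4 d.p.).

θ(m_l=3) ≈ 66.37°; θ_min ≈ 20.70°; |L|−L_z,max ≈ 0.4833ℏ

For m_l = 3: cos θ = 3/√56, θ ≈ 66.37°.
cos θ_min = 7/√56, so θ_min ≈ 20.70°.
|L| − L_z,max = (2√14 − 7)ℏ ≈ 0.4833ℏ.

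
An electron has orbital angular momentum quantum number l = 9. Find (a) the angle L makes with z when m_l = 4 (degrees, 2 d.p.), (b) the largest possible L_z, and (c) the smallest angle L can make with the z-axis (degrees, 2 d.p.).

θ(m_l=4) ≈ 65.06°; L_z,max = 9ℏ; θ_min ≈ 18.43°

For m_l = 4: cos θ = 4/√90, θ ≈ 65.06°.
L_z,max = lℏ = 9ℏ.
cos θ_min = 9/√90, so θ_min ≈ 18.43°.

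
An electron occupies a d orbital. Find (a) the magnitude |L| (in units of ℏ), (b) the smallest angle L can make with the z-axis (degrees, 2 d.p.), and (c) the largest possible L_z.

|L| = √6 ℏ ≈ 2.449ℏ; θ_min ≈ 35.26°; L_z,max = 2ℏ

A d state has l = 2.
|L| = ℏ√(2·3) = √6 ℏ ≈ 2.449ℏ.
cos θ_min = 2/√6, so θ_min ≈ 35.26°.
L_z,max = lℏ = 2ℏ.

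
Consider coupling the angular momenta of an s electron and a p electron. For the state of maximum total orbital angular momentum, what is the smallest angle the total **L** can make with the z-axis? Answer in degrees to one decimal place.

The total orbital quantum number L ranges from |l₁ − l₂| to l₁ + l₂ in integer steps.
So L can be 1.
The maximum is L = 1, with |L_tot| = ℏ√(1·2) = √2 ℏ.
The minimum angle with z is arccos(1/√2) ≈ 45.0°.

θ_min ≈ 45.0°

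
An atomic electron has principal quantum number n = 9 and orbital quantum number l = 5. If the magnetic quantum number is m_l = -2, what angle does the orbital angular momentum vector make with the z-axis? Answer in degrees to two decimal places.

θ ≈ 111.42°

|L| = ℏ√(l(l+1)) = √30 ℏ.
L_z = m_l ℏ = −2ℏ.
cos θ = L_z/|L| = -2/√30, so θ ≈ 111.42°.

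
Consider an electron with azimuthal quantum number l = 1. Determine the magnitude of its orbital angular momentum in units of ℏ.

|L| = ℏ√(l(l+1)) = ℏ√(1·2) = √2 ℏ

|L| = √2 ℏ ≈ 1.414ℏ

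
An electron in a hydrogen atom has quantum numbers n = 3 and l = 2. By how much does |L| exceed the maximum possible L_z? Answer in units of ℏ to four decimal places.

|L| = √6 ℏ ≈ 2.4495ℏ, while L_z,max = lℏ = 2ℏ.
The difference is (√6 − 2)ℏ ≈ 0.4495ℏ.

|L| − L_z,max ≈ 0.4495ℏ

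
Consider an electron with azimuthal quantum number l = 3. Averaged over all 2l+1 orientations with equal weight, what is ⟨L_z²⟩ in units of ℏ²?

m_l ∈ {-3, -2, -1, 0, 1, 2, 3}.
Average of L_z² over 7 states: 28/7 ℏ² = 4 ℏ².

⟨L_z²⟩ = 4 ℏ²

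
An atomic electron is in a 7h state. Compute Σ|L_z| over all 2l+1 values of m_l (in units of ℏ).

For 7h, l = 5.
The allowed m_l values are -5, -4, -3, -2, -1, 0, 1, 2, 3, 4, 5.
Σ|m_l| = l(l+1) = 30.

Σ|L_z| = 30 ℏ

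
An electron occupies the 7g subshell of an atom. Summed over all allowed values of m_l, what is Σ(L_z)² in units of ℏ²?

7g means n = 7, l = 4.
m_l ∈ {-4, -3, -2, -1, 0, 1, 2, 3, 4}.
Summing m² from −4 to 4: Σ m_l² = 60.

Σ(L_z)² = 60 ℏ²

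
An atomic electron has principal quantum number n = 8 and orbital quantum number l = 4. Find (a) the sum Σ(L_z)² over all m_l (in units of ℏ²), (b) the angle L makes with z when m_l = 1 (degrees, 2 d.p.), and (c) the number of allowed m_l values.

Σ m_l² = 60, so Σ(L_z)² = 60 ℏ².
For m_l = 1: cos θ = 1/√20, θ ≈ 77.08°.
There are 2l+1 = 9 values of m_l.

Σ(L_z)² = 60 ℏ²; θ(m_l=1) ≈ 77.08°; 9 values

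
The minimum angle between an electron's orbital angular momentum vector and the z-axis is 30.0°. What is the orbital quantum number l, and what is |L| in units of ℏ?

At minimum angle, m_l = l, so cos θ = l/√(l(l+1)); cos²θ = l/(l+1) = 0.7500.
Thus l = 0.7500/(1 − 0.7500) ≈ 3.
Then |L| = ℏ√(3·4) = 2√3 ℏ.

l = 3, |L| = 2√3 ℏ ≈ 3.464ℏ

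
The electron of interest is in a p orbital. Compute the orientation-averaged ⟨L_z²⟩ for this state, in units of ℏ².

A p state has l = 1.
The allowed m_l values are -1, 0, 1.
⟨L_z²⟩ = ℏ²·l(l+1)/3 = 0.6667ℏ².

⟨L_z²⟩ = 0.6667 ℏ²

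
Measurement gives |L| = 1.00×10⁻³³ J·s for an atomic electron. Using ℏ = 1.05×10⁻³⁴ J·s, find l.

l = 9

In units of ℏ, |L| ≈ 9.524.
(|L|/ℏ)² = l(l+1) ≈ 90.70 ⇒ l = 9.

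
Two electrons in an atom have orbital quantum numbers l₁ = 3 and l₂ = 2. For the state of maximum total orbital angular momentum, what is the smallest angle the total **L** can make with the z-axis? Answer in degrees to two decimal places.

θ_min ≈ 24.09°

L runs from |3 − 2| = 1 to 3 + 2 = 5.
L ∈ {1, 2, 3, 4, 5}.
The maximum is L = 5, with |L_tot| = ℏ√(5·6) = √30 ℏ.
The minimum angle with z is arccos(5/√30) ≈ 24.09°.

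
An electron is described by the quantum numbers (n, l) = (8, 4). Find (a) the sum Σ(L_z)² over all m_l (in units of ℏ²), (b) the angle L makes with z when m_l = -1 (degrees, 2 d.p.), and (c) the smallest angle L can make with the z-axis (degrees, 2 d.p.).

Σ m_l² = 60, so Σ(L_z)² = 60 ℏ².
For m_l = -1: cos θ = -1/√20, θ ≈ 102.92°.
cos θ_min = 4/√20, so θ_min ≈ 26.57°.

Σ(L_z)² = 60 ℏ²; θ(m_l=-1) ≈ 102.92°; θ_min ≈ 26.57°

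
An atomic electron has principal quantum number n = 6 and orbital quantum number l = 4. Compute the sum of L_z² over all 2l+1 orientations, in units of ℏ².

m_l ∈ {-4, -3, -2, -1, 0, 1, 2, 3, 4}.
Summing m² from −4 to 4: Σ m_l² = 60.

Σ(L_z)² = 60 ℏ²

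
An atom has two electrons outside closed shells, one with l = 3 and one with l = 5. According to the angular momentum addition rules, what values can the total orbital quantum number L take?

By the triangle rule, |l₁ − l₂| ≤ L ≤ l₁ + l₂.
L ∈ {2, 3, 4, 5, 6, 7, 8}.

L = 2, 3, 4, 5, 6, 7, 8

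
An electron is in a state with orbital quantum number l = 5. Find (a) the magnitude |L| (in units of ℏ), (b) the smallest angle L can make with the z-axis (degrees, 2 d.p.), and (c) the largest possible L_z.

|L| = √30 ℏ ≈ 5.477ℏ; θ_min ≈ 24.09°; L_z,max = 5ℏ

|L| = ℏ√(5·6) = √30 ℏ ≈ 5.477ℏ.
cos θ_min = 5/√30, so θ_min ≈ 24.09°.
L_z,max = lℏ = 5ℏ.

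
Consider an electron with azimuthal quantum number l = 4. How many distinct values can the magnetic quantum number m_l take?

The number of m_l values is 2l + 1 = 2·4 + 1 = 9.

9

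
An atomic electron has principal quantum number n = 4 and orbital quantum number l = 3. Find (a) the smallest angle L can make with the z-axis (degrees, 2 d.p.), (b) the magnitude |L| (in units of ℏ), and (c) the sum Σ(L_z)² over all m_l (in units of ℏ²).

θ_min ≈ 30.00°; |L| = 2√3 ℏ ≈ 3.464ℏ; Σ(L_z)² = 28 ℏ²

cos θ_min = 3/√12, so θ_min ≈ 30.00°.
|L| = ℏ√(3·4) = 2√3 ℏ ≈ 3.464ℏ.
Σ m_l² = 28, so Σ(L_z)² = 28 ℏ².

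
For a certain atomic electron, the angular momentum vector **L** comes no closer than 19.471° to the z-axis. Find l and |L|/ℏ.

cos²θ_min = l/(l+1) = 0.8889.
l = cos²θ/sin²θ ≈ 8.
Then |L| = ℏ√(8·9) = 6√2 ℏ.

l = 8, |L| = 6√2 ℏ ≈ 8.485ℏ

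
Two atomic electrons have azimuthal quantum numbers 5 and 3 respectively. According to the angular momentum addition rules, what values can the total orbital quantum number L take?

L runs from |5 − 3| = 2 to 5 + 3 = 8.
So L can be 2, 3, 4, 5, 6, 7, 8.

L = 2, 3, 4, 5, 6, 7, 8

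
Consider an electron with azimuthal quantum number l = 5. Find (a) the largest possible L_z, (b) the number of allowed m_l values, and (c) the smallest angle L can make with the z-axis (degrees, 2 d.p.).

L_z,max = 5ℏ; 11 values; θ_min ≈ 24.09°

L_z,max = lℏ = 5ℏ.
There are 2l+1 = 11 values of m_l.
cos θ_min = 5/√30, so θ_min ≈ 24.09°.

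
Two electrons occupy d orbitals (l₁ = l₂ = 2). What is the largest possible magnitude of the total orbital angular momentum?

Angular momentum addition gives L = |l₁ − l₂|, …, l₁ + l₂.
L ∈ {0, 1, 2, 3, 4}.
The largest magnitude corresponds to L = 4: |L_tot| = ℏ√(4·5) = 2√5 ℏ.

|L_tot|_max = 2√5 ℏ ≈ 4.472ℏ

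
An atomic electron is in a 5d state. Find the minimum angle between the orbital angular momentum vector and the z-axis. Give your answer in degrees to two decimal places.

For 5d, l = 2.
|L| = √(l(l+1)) ℏ = √6 ℏ.
The smallest angle corresponds to the largest L_z, i.e. m_l = l = 2, giving L_z = 2ℏ.
cos θ_min = 2/√6, so θ_min ≈ 35.26°.

θ_min ≈ 35.26°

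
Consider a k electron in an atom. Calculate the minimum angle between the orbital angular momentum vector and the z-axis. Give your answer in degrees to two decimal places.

θ_min ≈ 20.70°

The letter k corresponds to l = 7.
|L| = √(l(l+1)) ℏ = 2√14 ℏ.
The smallest angle corresponds to the largest L_z, i.e. m_l = l = 7, giving L_z = 7ℏ.
cos θ_min = 7/√56, so θ_min ≈ 20.70°.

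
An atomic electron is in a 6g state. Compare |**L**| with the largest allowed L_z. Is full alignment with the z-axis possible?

No: L_z,max = 4ℏ < |L| = 2√5 ℏ ≈ 4.472ℏ

The 6g subshell has l = 4.
|L| = 2√5 ℏ ≈ 4.4721ℏ, while L_z,max = lℏ = 4ℏ.
Since |L| > L_z,max, the vector can never point exactly along z; the closest it comes is θ_min = arccos(4/√20) ≈ 26.6°.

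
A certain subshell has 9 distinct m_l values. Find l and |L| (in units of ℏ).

l = 4, |L| = 2√5 ℏ ≈ 4.472ℏ

9 = 2l + 1, so l = (9−1)/2 = 4.
|L| = ℏ√(l(l+1)) = ℏ√(4·5) = 2√5 ℏ.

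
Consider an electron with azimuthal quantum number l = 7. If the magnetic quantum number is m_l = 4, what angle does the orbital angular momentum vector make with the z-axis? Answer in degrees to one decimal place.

|L| = √(l(l+1)) ℏ = 2√14 ℏ.
L_z = m_l ℏ = 4ℏ.
cos θ = L_z/|L| = 4/√56, so θ ≈ 57.7°.

θ ≈ 57.7°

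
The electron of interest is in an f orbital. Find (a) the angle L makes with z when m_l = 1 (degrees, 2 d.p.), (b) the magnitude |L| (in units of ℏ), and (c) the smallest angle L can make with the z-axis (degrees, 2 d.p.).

θ(m_l=1) ≈ 73.22°; |L| = 2√3 ℏ ≈ 3.464ℏ; θ_min ≈ 30.00°

An f state has l = 3.
For m_l = 1: cos θ = 1/√12, θ ≈ 73.22°.
|L| = ℏ√(3·4) = 2√3 ℏ ≈ 3.464ℏ.
cos θ_min = 3/√12, so θ_min ≈ 30.00°.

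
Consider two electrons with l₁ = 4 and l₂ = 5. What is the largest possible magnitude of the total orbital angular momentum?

L runs from |4 − 5| = 1 to 4 + 5 = 9.
L ∈ {1, 2, 3, 4, 5, 6, 7, 8, 9}.
The largest magnitude corresponds to L = 9: |L_tot| = ℏ√(9·10) = 3√10 ℏ.

|L_tot|_max = 3√10 ℏ ≈ 9.487ℏ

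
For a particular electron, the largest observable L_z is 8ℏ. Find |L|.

|L| = 6√2 ℏ ≈ 8.485ℏ

Since max m_l = l, l = 8.
|L| = √(l(l+1)) ℏ = 6√2 ℏ.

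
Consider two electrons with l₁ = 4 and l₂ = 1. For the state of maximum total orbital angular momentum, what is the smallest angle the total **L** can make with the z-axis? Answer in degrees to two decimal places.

θ_min ≈ 24.09°

L runs from |4 − 1| = 3 to 4 + 1 = 5.
Allowed values: L = 3, 4, 5.
The maximum is L = 5, with |L_tot| = ℏ√(5·6) = √30 ℏ.
The minimum angle with z is arccos(5/√30) ≈ 24.09°.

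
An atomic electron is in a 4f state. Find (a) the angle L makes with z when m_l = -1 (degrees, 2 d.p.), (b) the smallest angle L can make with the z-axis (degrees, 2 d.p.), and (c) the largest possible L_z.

For 4f, l = 3.
For m_l = -1: cos θ = -1/√12, θ ≈ 106.78°.
cos θ_min = 3/√12, so θ_min ≈ 30.00°.
L_z,max = lℏ = 3ℏ.

θ(m_l=-1) ≈ 106.78°; θ_min ≈ 30.00°; L_z,max = 3ℏ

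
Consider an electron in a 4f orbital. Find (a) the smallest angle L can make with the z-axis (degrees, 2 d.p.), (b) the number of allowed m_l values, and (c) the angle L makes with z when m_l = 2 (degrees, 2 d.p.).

For 4f, l = 3.
cos θ_min = 3/√12, so θ_min ≈ 30.00°.
There are 2l+1 = 7 values of m_l.
For m_l = 2: cos θ = 2/√12, θ ≈ 54.74°.

θ_min ≈ 30.00°; 7 values; θ(m_l=2) ≈ 54.74°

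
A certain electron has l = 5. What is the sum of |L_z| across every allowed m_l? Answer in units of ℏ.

Σ|L_z| = 30 ℏ

The allowed m_l values are -5, -4, -3, -2, -1, 0, 1, 2, 3, 4, 5.
Σ|m_l| = 2·5(5+1)/2 = 30.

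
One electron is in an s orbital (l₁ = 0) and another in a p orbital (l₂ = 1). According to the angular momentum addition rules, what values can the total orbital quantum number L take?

By the triangle rule, |l₁ − l₂| ≤ L ≤ l₁ + l₂.
Allowed values: L = 1.

L = 1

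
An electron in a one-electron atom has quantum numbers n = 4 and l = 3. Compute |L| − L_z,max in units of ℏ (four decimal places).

|L| − L_z,max ≈ 0.4641ℏ

|L| = 2√3 ℏ ≈ 3.4641ℏ, while L_z,max = lℏ = 3ℏ.
The difference is (2√3 − 3)ℏ ≈ 0.4641ℏ.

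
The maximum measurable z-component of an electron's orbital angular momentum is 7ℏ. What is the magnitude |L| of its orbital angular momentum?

|L| = 2√14 ℏ ≈ 7.483ℏ

L_z,max = lℏ, so l = 7.
|L| = ℏ√(l(l+1)) = 2√14 ℏ.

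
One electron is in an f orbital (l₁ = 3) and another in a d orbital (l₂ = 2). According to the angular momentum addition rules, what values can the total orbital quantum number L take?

L = 1, 2, 3, 4, 5

By the triangle rule, |l₁ − l₂| ≤ L ≤ l₁ + l₂.
Allowed values: L = 1, 2, 3, 4, 5.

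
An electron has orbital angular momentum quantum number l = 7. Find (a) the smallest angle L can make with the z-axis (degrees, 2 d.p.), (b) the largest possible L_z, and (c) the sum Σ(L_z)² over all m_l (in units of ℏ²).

cos θ_min = 7/√56, so θ_min ≈ 20.70°.
L_z,max = lℏ = 7ℏ.
Σ m_l² = 280, so Σ(L_z)² = 280 ℏ².

θ_min ≈ 20.70°; L_z,max = 7ℏ; Σ(L_z)² = 280 ℏ²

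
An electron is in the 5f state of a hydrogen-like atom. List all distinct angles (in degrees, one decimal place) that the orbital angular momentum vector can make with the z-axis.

θ ∈ {30.0°, 54.7°, 73.2°, 90.0°, 106.8°, 125.3°, 150.0°}

For 5f, l = 3.
|L|² = l(l+1)ℏ² = 12ℏ², so |L| = 2√3 ℏ.
cos θ = m_l/√12 for each m_l ∈ {-3, -2, -1, 0, 1, 2, 3}.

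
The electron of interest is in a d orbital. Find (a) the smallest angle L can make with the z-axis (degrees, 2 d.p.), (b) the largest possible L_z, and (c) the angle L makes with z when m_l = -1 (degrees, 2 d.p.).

A d state has l = 2.
cos θ_min = 2/√6, so θ_min ≈ 35.26°.
L_z,max = lℏ = 2ℏ.
For m_l = -1: cos θ = -1/√6, θ ≈ 114.09°.

θ_min ≈ 35.26°; L_z,max = 2ℏ; θ(m_l=-1) ≈ 114.09°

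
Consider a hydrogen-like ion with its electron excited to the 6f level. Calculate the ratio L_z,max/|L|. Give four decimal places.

The 6f level has l = 3.
|L| = 2√3 ℏ ≈ 3.4641ℏ, while L_z,max = lℏ = 3ℏ.
L_z,max/|L| = 3/√12 = 0.8660.

L_z,max/|L| = 0.8660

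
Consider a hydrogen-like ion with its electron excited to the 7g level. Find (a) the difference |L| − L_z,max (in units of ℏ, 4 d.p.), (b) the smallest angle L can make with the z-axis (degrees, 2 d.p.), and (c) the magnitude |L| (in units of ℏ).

|L|−L_z,max ≈ 0.4721ℏ; θ_min ≈ 26.57°; |L| = 2√5 ℏ ≈ 4.472ℏ

The 7g level has l = 4.
|L| − L_z,max = (2√5 − 4)ℏ ≈ 0.4721ℏ.
cos θ_min = 4/√20, so θ_min ≈ 26.57°.
|L| = ℏ√(4·5) = 2√5 ℏ ≈ 4.472ℏ.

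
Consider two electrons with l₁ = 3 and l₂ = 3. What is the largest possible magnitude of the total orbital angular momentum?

By the triangle rule, |l₁ − l₂| ≤ L ≤ l₁ + l₂.
L ∈ {0, 1, 2, 3, 4, 5, 6}.
The largest magnitude corresponds to L = 6: |L_tot| = ℏ√(6·7) = √42 ℏ.

|L_tot|_max = √42 ℏ ≈ 6.481ℏ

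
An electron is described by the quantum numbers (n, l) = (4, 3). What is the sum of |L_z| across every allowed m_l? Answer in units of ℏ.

m_l ∈ {-3, -2, -1, 0, 1, 2, 3}.
Σ|m_l| = 2(1+2+…+3) = 12.

Σ|L_z| = 12 ℏ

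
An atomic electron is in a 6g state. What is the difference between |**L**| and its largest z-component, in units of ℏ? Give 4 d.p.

|L| − L_z,max ≈ 0.4721ℏ

For 6g, l = 4.
|L| = 2√5 ℏ ≈ 4.4721ℏ, while L_z,max = lℏ = 4ℏ.
The difference is (2√5 − 4)ℏ ≈ 0.4721ℏ.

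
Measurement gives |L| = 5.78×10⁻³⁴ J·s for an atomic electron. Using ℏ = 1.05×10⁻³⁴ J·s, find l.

l = 5

In units of ℏ, |L| ≈ 5.505.
(|L|/ℏ)² = l(l+1) ≈ 30.30 ⇒ l = 5.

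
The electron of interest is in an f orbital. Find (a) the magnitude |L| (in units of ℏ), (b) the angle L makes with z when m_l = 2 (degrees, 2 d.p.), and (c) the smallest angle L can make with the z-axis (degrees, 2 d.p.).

For an f orbital, l = 3.
|L| = ℏ√(3·4) = 2√3 ℏ ≈ 3.464ℏ.
For m_l = 2: cos θ = 2/√12, θ ≈ 54.74°.
cos θ_min = 3/√12, so θ_min ≈ 30.00°.

|L| = 2√3 ℏ ≈ 3.464ℏ; θ(m_l=2) ≈ 54.74°; θ_min ≈ 30.00°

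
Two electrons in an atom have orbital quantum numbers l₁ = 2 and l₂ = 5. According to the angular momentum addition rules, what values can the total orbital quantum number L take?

L runs from |2 − 5| = 3 to 2 + 5 = 7.
Allowed values: L = 3, 4, 5, 6, 7.

L = 3, 4, 5, 6, 7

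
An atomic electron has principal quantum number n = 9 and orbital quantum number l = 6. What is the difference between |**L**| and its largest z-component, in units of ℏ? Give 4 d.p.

|L| = √42 ℏ ≈ 6.4807ℏ, while L_z,max = lℏ = 6ℏ.
The difference is (√42 − 6)ℏ ≈ 0.4807ℏ.

|L| − L_z,max ≈ 0.4807ℏ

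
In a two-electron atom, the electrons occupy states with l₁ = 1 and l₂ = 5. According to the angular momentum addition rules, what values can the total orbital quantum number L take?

L = 4, 5, 6

L runs from |1 − 5| = 4 to 1 + 5 = 6.
Allowed values: L = 4, 5, 6.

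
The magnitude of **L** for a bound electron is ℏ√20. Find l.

|L| = ℏ√(l(l+1)), so l(l+1) = 20.
Solving: l = 4.

l = 4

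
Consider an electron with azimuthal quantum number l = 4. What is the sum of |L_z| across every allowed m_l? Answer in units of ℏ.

Σ|L_z| = 20 ℏ

The allowed m_l values are -4, -3, -2, -1, 0, 1, 2, 3, 4.
Σ|m_l| = 2·4(4+1)/2 = 20.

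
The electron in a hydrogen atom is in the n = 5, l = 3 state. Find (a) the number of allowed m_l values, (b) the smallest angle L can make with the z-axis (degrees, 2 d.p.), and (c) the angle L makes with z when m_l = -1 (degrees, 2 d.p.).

There are 2l+1 = 7 values of m_l.
cos θ_min = 3/√12, so θ_min ≈ 30.00°.
For m_l = -1: cos θ = -1/√12, θ ≈ 106.78°.

7 values; θ_min ≈ 30.00°; θ(m_l=-1) ≈ 106.78°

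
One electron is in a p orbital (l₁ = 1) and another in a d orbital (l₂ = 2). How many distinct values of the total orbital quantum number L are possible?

3

The total orbital quantum number L ranges from |l₁ − l₂| to l₁ + l₂ in integer steps.
L ∈ {1, 2, 3}.
That is 3 values.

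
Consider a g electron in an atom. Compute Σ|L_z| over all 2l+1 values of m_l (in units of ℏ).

Σ|L_z| = 20 ℏ

A g state has l = 4.
m_l ∈ {-4, -3, -2, -1, 0, 1, 2, 3, 4}.
Σ|m_l| = 2·4(4+1)/2 = 20.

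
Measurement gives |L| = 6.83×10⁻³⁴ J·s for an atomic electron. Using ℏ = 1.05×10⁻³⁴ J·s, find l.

l = 6

Dividing by ℏ: |L|/ℏ ≈ 6.505.
Set l(l+1) = 42.31; the integer solution is l = 6.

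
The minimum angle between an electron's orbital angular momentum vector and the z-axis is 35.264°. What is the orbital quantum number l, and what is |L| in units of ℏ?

cos²θ_min = l/(l+1) = 0.6667.
l = cos²θ/sin²θ ≈ 2.
Then |L| = ℏ√(2·3) = √6 ℏ.

l = 2, |L| = √6 ℏ ≈ 2.449ℏ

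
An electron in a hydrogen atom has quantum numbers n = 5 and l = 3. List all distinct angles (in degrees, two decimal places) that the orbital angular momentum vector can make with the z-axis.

|L| = ℏ√(l(l+1)) = 2√3 ℏ.
cos θ = m_l/√12 for each m_l ∈ {-3, -2, -1, 0, 1, 2, 3}.

θ ∈ {30.00°, 54.74°, 73.22°, 90.00°, 106.78°, 125.26°, 150.00°}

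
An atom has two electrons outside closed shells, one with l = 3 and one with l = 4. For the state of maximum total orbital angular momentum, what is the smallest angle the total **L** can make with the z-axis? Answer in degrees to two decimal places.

θ_min ≈ 20.70°

The total orbital quantum number L ranges from |l₁ − l₂| to l₁ + l₂ in integer steps.
So L can be 1, 2, 3, 4, 5, 6, 7.
The maximum is L = 7, with |L_tot| = ℏ√(7·8) = 2√14 ℏ.
The minimum angle with z is arccos(7/√56) ≈ 20.70°.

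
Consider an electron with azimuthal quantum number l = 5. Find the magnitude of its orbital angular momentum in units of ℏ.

|L| = √30 ℏ ≈ 5.477ℏ

|L| = ℏ√(l(l+1)) = ℏ√(5·6) = √30 ℏ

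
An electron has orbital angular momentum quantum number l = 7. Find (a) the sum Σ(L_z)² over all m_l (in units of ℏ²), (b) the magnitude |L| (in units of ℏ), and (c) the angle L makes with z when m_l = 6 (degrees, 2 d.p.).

Σ(L_z)² = 280 ℏ²; |L| = 2√14 ℏ ≈ 7.483ℏ; θ(m_l=6) ≈ 36.70°

Σ m_l² = 280, so Σ(L_z)² = 280 ℏ².
|L| = ℏ√(7·8) = 2√14 ℏ ≈ 7.483ℏ.
For m_l = 6: cos θ = 6/√56, θ ≈ 36.70°.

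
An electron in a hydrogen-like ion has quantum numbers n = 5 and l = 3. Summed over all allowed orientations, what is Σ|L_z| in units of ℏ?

The allowed m_l values are -3, -2, -1, 0, 1, 2, 3.
Σ|m_l| = 2·3(3+1)/2 = 12.

Σ|L_z| = 12 ℏ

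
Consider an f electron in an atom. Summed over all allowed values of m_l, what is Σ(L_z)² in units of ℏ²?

Σ(L_z)² = 28 ℏ²

F corresponds to l = 3.
m_l runs from −3 to 3, i.e. {-3, -2, -1, 0, 1, 2, 3}.
Σ m_l² = l(l+1)(2l+1)/3 = 3·4·7/3 = 28.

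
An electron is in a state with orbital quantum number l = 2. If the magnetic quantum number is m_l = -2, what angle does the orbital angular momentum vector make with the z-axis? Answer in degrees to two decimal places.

θ ≈ 144.74°

|L|² = l(l+1)ℏ² = 6ℏ², so |L| = √6 ℏ.
L_z = m_l ℏ = −2ℏ.
cos θ = L_z/|L| = -2/√6, so θ ≈ 144.74°.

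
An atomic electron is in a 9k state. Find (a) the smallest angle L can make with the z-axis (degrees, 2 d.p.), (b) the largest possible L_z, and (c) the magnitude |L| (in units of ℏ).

For 9k, l = 7.
cos θ_min = 7/√56, so θ_min ≈ 20.70°.
L_z,max = lℏ = 7ℏ.
|L| = ℏ√(7·8) = 2√14 ℏ ≈ 7.483ℏ.

θ_min ≈ 20.70°; L_z,max = 7ℏ; |L| = 2√14 ℏ ≈ 7.483ℏ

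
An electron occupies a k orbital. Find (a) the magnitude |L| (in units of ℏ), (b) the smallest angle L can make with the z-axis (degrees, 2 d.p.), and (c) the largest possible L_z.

|L| = 2√14 ℏ ≈ 7.483ℏ; θ_min ≈ 20.70°; L_z,max = 7ℏ

K corresponds to l = 7.
|L| = ℏ√(7·8) = 2√14 ℏ ≈ 7.483ℏ.
cos θ_min = 7/√56, so θ_min ≈ 20.70°.
L_z,max = lℏ = 7ℏ.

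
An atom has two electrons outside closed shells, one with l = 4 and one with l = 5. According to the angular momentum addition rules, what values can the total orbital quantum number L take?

L = 1, 2, 3, 4, 5, 6, 7, 8, 9

The total orbital quantum number L ranges from |l₁ − l₂| to l₁ + l₂ in integer steps.
L ∈ {1, 2, 3, 4, 5, 6, 7, 8, 9}.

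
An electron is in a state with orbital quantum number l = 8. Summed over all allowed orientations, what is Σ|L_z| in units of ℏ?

m_l runs from −8 to 8, i.e. {-8, -7, -6, -5, -4, -3, -2, -1, 0, 1, 2, 3, 4, 5, 6, 7, 8}.
Σ|m_l| = 2·8(8+1)/2 = 72.

Σ|L_z| = 72 ℏ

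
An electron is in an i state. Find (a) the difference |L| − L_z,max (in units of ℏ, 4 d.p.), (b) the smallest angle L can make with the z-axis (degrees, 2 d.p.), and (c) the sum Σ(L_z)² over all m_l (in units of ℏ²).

An i state has l = 6.
|L| − L_z,max = (√42 − 6)ℏ ≈ 0.4807ℏ.
cos θ_min = 6/√42, so θ_min ≈ 22.21°.
Σ m_l² = 182, so Σ(L_z)² = 182 ℏ².

|L|−L_z,max ≈ 0.4807ℏ; θ_min ≈ 22.21°; Σ(L_z)² = 182 ℏ²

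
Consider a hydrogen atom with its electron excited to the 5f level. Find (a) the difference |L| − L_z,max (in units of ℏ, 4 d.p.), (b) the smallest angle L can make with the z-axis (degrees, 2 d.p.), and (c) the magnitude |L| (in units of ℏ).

The 5f level has l = 3.
|L| − L_z,max = (2√3 − 3)ℏ ≈ 0.4641ℏ.
cos θ_min = 3/√12, so θ_min ≈ 30.00°.
|L| = ℏ√(3·4) = 2√3 ℏ ≈ 3.464ℏ.

|L|−L_z,max ≈ 0.4641ℏ; θ_min ≈ 30.00°; |L| = 2√3 ℏ ≈ 3.464ℏ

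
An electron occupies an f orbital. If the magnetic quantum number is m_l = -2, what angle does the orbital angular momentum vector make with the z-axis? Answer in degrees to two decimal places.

The letter f corresponds to l = 3.
|L| = √(l(l+1)) ℏ = 2√3 ℏ.
L_z = m_l ℏ = −2ℏ.
cos θ = L_z/|L| = -2/√12, so θ ≈ 125.26°.

θ ≈ 125.26°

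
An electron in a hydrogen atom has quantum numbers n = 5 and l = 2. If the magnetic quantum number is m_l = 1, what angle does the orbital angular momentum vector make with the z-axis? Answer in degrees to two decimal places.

|L|² = l(l+1)ℏ² = 6ℏ², so |L| = √6 ℏ.
L_z = m_l ℏ = 1ℏ.
cos θ = L_z/|L| = 1/√6, so θ ≈ 65.91°.

θ ≈ 65.91°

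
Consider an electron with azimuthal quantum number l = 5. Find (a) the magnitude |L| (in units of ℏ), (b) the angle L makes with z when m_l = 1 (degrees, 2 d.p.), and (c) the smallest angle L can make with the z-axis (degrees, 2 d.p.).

|L| = ℏ√(5·6) = √30 ℏ ≈ 5.477ℏ.
For m_l = 1: cos θ = 1/√30, θ ≈ 79.48°.
cos θ_min = 5/√30, so θ_min ≈ 24.09°.

|L| = √30 ℏ ≈ 5.477ℏ; θ(m_l=1) ≈ 79.48°; θ_min ≈ 24.09°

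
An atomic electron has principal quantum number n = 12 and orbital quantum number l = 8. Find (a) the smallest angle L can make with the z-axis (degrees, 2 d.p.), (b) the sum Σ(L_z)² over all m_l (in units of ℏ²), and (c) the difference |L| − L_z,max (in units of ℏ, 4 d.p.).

cos θ_min = 8/√72, so θ_min ≈ 19.47°.
Σ m_l² = 408, so Σ(L_z)² = 408 ℏ².
|L| − L_z,max = (6√2 − 8)ℏ ≈ 0.4853ℏ.

θ_min ≈ 19.47°; Σ(L_z)² = 408 ℏ²; |L|−L_z,max ≈ 0.4853ℏ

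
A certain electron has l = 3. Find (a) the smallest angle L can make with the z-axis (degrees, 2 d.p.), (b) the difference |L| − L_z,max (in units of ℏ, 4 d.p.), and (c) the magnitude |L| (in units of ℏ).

cos θ_min = 3/√12, so θ_min ≈ 30.00°.
|L| − L_z,max = (2√3 − 3)ℏ ≈ 0.4641ℏ.
|L| = ℏ√(3·4) = 2√3 ℏ ≈ 3.464ℏ.

θ_min ≈ 30.00°; |L|−L_z,max ≈ 0.4641ℏ; |L| = 2√3 ℏ ≈ 3.464ℏ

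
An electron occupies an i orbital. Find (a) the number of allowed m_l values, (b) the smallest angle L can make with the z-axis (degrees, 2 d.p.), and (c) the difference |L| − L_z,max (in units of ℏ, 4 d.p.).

An i state has l = 6.
There are 2l+1 = 13 values of m_l.
cos θ_min = 6/√42, so θ_min ≈ 22.21°.
|L| − L_z,max = (√42 − 6)ℏ ≈ 0.4807ℏ.

13 values; θ_min ≈ 22.21°; |L|−L_z,max ≈ 0.4807ℏ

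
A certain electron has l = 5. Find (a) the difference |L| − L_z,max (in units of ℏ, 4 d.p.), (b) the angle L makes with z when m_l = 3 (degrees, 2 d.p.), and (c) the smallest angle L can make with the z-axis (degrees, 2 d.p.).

|L| − L_z,max = (√30 − 5)ℏ ≈ 0.4772ℏ.
For m_l = 3: cos θ = 3/√30, θ ≈ 56.79°.
cos θ_min = 5/√30, so θ_min ≈ 24.09°.

|L|−L_z,max ≈ 0.4772ℏ; θ(m_l=3) ≈ 56.79°; θ_min ≈ 24.09°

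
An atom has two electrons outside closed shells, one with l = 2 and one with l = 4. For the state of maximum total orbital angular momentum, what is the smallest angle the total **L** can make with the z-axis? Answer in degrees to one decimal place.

L runs from |2 − 4| = 2 to 2 + 4 = 6.
So L can be 2, 3, 4, 5, 6.
The maximum is L = 6, with |L_tot| = ℏ√(6·7) = √42 ℏ.
The minimum angle with z is arccos(6/√42) ≈ 22.2°.

θ_min ≈ 22.2°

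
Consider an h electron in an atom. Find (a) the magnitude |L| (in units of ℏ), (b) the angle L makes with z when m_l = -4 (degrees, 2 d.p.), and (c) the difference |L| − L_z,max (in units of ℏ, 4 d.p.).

|L| = √30 ℏ ≈ 5.477ℏ; θ(m_l=-4) ≈ 136.91°; |L|−L_z,max ≈ 0.4772ℏ

H corresponds to l = 5.
|L| = ℏ√(5·6) = √30 ℏ ≈ 5.477ℏ.
For m_l = -4: cos θ = -4/√30, θ ≈ 136.91°.
|L| − L_z,max = (√30 − 5)ℏ ≈ 0.4772ℏ.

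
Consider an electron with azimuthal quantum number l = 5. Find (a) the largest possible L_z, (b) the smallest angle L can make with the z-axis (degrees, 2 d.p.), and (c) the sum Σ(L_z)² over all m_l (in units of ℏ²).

L_z,max = lℏ = 5ℏ.
cos θ_min = 5/√30, so θ_min ≈ 24.09°.
Σ m_l² = 110, so Σ(L_z)² = 110 ℏ².

L_z,max = 5ℏ; θ_min ≈ 24.09°; Σ(L_z)² = 110 ℏ²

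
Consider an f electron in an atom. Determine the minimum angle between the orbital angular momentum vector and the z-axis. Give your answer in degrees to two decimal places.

θ_min ≈ 30.00°

An f state has l = 3.
|L| = ℏ√(l(l+1)) = 2√3 ℏ.
The smallest angle corresponds to the largest L_z, i.e. m_l = l = 3, giving L_z = 3ℏ.
cos θ_min = 3/√12, so θ_min ≈ 30.00°.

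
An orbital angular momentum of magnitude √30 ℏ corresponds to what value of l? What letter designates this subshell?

l = 5 (h orbital)

|L| = ℏ√(l(l+1)), so l(l+1) = 30.
l² + l − 30 = 0 ⇒ l = 5.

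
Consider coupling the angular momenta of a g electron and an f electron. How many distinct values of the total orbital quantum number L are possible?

7

By the triangle rule, |l₁ − l₂| ≤ L ≤ l₁ + l₂.
L ∈ {1, 2, 3, 4, 5, 6, 7}.
That is 7 values.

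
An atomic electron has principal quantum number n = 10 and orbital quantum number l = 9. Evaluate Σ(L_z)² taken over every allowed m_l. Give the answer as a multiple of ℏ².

Σ(L_z)² = 570 ℏ²

m_l runs from −9 to 9, i.e. {-9, -8, -7, -6, -5, -4, -3, -2, -1, 0, 1, 2, 3, 4, 5, 6, 7, 8, 9}.
Σ m_l² = l(l+1)(2l+1)/3 = 9·10·19/3 = 570.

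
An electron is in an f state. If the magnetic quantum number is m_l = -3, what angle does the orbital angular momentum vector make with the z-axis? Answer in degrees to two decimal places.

θ ≈ 150.00°

For an f orbital, l = 3.
|L| = ℏ√(l(l+1)) = 2√3 ℏ.
L_z = m_l ℏ = −3ℏ.
cos θ = L_z/|L| = -3/√12, so θ ≈ 150.00°.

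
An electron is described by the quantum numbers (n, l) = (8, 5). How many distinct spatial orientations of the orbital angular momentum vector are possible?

The number of m_l values is 2l + 1 = 2·5 + 1 = 11.

11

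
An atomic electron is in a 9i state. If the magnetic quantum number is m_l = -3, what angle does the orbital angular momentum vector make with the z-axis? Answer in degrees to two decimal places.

The 9i subshell has l = 6.
|L| = √(l(l+1)) ℏ = √42 ℏ.
L_z = m_l ℏ = −3ℏ.
cos θ = L_z/|L| = -3/√42, so θ ≈ 117.58°.

θ ≈ 117.58°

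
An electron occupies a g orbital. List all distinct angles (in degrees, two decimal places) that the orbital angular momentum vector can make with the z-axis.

A g state has l = 4.
|L|² = l(l+1)ℏ² = 20ℏ², so |L| = 2√5 ℏ.
cos θ = m_l/√20 for each m_l ∈ {-4, -3, -2, -1, 0, 1, 2, 3, 4}.

θ ∈ {26.57°, 47.87°, 63.43°, 77.08°, 90.00°, 102.92°, 116.57°, 132.13°, 153.43°}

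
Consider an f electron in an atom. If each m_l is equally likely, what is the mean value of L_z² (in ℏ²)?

For an f orbital, l = 3.
m_l ∈ {-3, -2, -1, 0, 1, 2, 3}.
⟨L_z²⟩ = ℏ²·l(l+1)/3 = 4ℏ².

⟨L_z²⟩ = 4 ℏ²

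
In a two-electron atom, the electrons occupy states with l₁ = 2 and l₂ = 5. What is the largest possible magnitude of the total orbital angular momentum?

By the triangle rule, |l₁ − l₂| ≤ L ≤ l₁ + l₂.
So L can be 3, 4, 5, 6, 7.
The largest magnitude corresponds to L = 7: |L_tot| = ℏ√(7·8) = 2√14 ℏ.

|L_tot|_max = 2√14 ℏ ≈ 7.483ℏ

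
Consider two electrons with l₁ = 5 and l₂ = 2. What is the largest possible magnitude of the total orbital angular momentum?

L runs from |5 − 2| = 3 to 5 + 2 = 7.
L ∈ {3, 4, 5, 6, 7}.
The largest magnitude corresponds to L = 7: |L_tot| = ℏ√(7·8) = 2√14 ℏ.

|L_tot|_max = 2√14 ℏ ≈ 7.483ℏ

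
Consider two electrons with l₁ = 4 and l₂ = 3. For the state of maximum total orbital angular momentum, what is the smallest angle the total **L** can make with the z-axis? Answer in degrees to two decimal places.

θ_min ≈ 20.70°

L runs from |4 − 3| = 1 to 4 + 3 = 7.
Allowed values: L = 1, 2, 3, 4, 5, 6, 7.
The maximum is L = 7, with |L_tot| = ℏ√(7·8) = 2√14 ℏ.
The minimum angle with z is arccos(7/√56) ≈ 20.70°.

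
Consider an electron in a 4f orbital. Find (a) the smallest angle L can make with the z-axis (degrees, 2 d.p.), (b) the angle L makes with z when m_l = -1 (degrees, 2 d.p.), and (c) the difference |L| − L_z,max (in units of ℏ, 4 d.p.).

θ_min ≈ 30.00°; θ(m_l=-1) ≈ 106.78°; |L|−L_z,max ≈ 0.4641ℏ

For 4f, l = 3.
cos θ_min = 3/√12, so θ_min ≈ 30.00°.
For m_l = -1: cos θ = -1/√12, θ ≈ 106.78°.
|L| − L_z,max = (2√3 − 3)ℏ ≈ 0.4641ℏ.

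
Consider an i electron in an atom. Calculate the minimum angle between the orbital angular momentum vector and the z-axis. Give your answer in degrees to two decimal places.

For an i orbital, l = 6.
|L| = ℏ√(l(l+1)) = √42 ℏ.
The smallest angle corresponds to the largest L_z, i.e. m_l = l = 6, giving L_z = 6ℏ.
cos θ_min = 6/√42, so θ_min ≈ 22.21°.

θ_min ≈ 22.21°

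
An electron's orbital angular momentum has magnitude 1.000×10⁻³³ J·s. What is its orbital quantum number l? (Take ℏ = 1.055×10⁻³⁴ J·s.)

|L|/ℏ = (1.000×10⁻³³)/(1.055×10⁻³⁴) ≈ 9.479.
(|L|/ℏ)² = l(l+1) ≈ 89.85 ⇒ l = 9.

l = 9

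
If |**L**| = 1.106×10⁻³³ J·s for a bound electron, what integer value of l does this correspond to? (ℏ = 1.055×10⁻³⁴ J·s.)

In units of ℏ, |L| ≈ 10.483.
Set l(l+1) = 109.90; the integer solution is l = 10.

l = 10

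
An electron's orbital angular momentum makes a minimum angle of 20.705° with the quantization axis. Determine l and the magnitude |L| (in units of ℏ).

l = 7, |L| = 2√14 ℏ ≈ 7.483ℏ

At minimum angle, m_l = l, so cos θ = l/√(l(l+1)); cos²θ = l/(l+1) = 0.8750.
Thus l = 0.8750/(1 − 0.8750) ≈ 7.
Then |L| = ℏ√(7·8) = 2√14 ℏ.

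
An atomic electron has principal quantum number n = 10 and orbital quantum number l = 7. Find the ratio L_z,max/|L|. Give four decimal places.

|L| = 2√14 ℏ ≈ 7.4833ℏ, while L_z,max = lℏ = 7ℏ.
L_z,max/|L| = 7/√56 = 0.9354.

L_z,max/|L| = 0.9354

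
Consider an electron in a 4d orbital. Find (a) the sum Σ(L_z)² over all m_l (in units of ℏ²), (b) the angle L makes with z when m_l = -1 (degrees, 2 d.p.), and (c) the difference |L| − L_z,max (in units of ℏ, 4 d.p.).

4d means n = 4, l = 2.
Σ m_l² = 10, so Σ(L_z)² = 10 ℏ².
For m_l = -1: cos θ = -1/√6, θ ≈ 114.09°.
|L| − L_z,max = (√6 − 2)ℏ ≈ 0.4495ℏ.

Σ(L_z)² = 10 ℏ²; θ(m_l=-1) ≈ 114.09°; |L|−L_z,max ≈ 0.4495ℏ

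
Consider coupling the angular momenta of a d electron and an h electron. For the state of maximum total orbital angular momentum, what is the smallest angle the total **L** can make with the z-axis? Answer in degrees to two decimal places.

Angular momentum addition gives L = |l₁ − l₂|, …, l₁ + l₂.
So L can be 3, 4, 5, 6, 7.
The maximum is L = 7, with |L_tot| = ℏ√(7·8) = 2√14 ℏ.
The minimum angle with z is arccos(7/√56) ≈ 20.70°.

θ_min ≈ 20.70°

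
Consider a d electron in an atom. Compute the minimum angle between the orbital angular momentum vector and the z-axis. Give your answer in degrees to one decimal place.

θ_min ≈ 35.3°

The letter d corresponds to l = 2.
|L|² = l(l+1)ℏ² = 6ℏ², so |L| = √6 ℏ.
The smallest angle corresponds to the largest L_z, i.e. m_l = l = 2, giving L_z = 2ℏ.
cos θ_min = 2/√6, so θ_min ≈ 35.3°.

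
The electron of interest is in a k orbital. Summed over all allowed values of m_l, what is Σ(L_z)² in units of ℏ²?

Σ(L_z)² = 280 ℏ²

A k state has l = 7.
The allowed m_l values are -7, -6, -5, -4, -3, -2, -1, 0, 1, 2, 3, 4, 5, 6, 7.
Summing m² from −7 to 7: Σ m_l² = 280.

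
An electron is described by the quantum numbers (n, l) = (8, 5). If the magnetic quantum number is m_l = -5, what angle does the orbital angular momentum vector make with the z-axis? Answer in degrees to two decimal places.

θ ≈ 155.91°

|L| = ℏ√(l(l+1)) = √30 ℏ.
L_z = m_l ℏ = −5ℏ.
cos θ = L_z/|L| = -5/√30, so θ ≈ 155.91°.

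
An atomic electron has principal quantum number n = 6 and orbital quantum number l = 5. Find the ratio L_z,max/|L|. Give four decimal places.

|L| = √30 ℏ ≈ 5.4772ℏ, while L_z,max = lℏ = 5ℏ.
L_z,max/|L| = 5/√30 = 0.9129.

L_z,max/|L| = 0.9129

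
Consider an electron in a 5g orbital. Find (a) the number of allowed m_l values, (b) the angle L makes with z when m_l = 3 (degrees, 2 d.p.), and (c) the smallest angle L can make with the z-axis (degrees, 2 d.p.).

9 values; θ(m_l=3) ≈ 47.87°; θ_min ≈ 26.57°

The 5g subshell has l = 4.
There are 2l+1 = 9 values of m_l.
For m_l = 3: cos θ = 3/√20, θ ≈ 47.87°.
cos θ_min = 4/√20, so θ_min ≈ 26.57°.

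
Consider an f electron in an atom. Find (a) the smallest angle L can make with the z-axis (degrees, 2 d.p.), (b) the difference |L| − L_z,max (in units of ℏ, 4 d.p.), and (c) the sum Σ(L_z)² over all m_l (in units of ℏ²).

θ_min ≈ 30.00°; |L|−L_z,max ≈ 0.4641ℏ; Σ(L_z)² = 28 ℏ²

For an f orbital, l = 3.
cos θ_min = 3/√12, so θ_min ≈ 30.00°.
|L| − L_z,max = (2√3 − 3)ℏ ≈ 0.4641ℏ.
Σ m_l² = 28, so Σ(L_z)² = 28 ℏ².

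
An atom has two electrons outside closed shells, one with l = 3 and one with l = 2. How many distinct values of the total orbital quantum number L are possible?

The total orbital quantum number L ranges from |l₁ − l₂| to l₁ + l₂ in integer steps.
So L can be 1, 2, 3, 4, 5.
That is 5 values.

5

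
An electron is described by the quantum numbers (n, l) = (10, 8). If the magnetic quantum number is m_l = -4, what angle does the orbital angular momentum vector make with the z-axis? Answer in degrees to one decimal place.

|L|² = l(l+1)ℏ² = 72ℏ², so |L| = 6√2 ℏ.
L_z = m_l ℏ = −4ℏ.
cos θ = L_z/|L| = -4/√72, so θ ≈ 118.1°.

θ ≈ 118.1°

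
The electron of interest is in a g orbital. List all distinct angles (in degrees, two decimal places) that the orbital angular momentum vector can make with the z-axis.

A g state has l = 4.
|L| = √(l(l+1)) ℏ = 2√5 ℏ.
cos θ = m_l/√20 for each m_l ∈ {-4, -3, -2, -1, 0, 1, 2, 3, 4}.

θ ∈ {26.57°, 47.87°, 63.43°, 77.08°, 90.00°, 102.92°, 116.57°, 132.13°, 153.43°}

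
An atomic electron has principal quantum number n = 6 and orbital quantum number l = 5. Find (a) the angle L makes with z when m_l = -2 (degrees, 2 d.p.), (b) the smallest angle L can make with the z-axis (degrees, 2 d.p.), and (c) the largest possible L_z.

For m_l = -2: cos θ = -2/√30, θ ≈ 111.42°.
cos θ_min = 5/√30, so θ_min ≈ 24.09°.
L_z,max = lℏ = 5ℏ.

θ(m_l=-2) ≈ 111.42°; θ_min ≈ 24.09°; L_z,max = 5ℏ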